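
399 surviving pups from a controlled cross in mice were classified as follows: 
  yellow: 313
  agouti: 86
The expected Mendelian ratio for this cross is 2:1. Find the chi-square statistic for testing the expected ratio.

24.914

The 2:1 ratio has 3 parts, so with N = 399 the expected counts are:
  yellow: 399 × 2/3 = 266
  agouti: 399 × 1/3 = 133
χ² = Σ (O − E)² / E
  yellow: (313 − 266)² / 266 = 8.3045
  agouti: (86 − 133)² / 133 = 16.6090
χ² = 8.3045 + 16.6090 = 24.9135 ≈ 24.914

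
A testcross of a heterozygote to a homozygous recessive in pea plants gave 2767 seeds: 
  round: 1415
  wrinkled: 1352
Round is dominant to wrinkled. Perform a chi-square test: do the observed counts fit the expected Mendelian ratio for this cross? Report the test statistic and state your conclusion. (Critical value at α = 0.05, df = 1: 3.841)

A testcross of a heterozygote (Aa × aa) gives a 1:1 phenotypic ratio.
Total ratio parts = 2. Expected numbers out of 2767:
  round: 2767 × 1/2 = 1383.5
  wrinkled: 2767 × 1/2 = 1383.5
χ² = Σ (O − E)² / E
  round: (1415 − 1383.5)² / 1383.5 = 0.7172
  wrinkled: (1352 − 1383.5)² / 1383.5 = 0.7172
χ² = 0.7172 + 0.7172 = 1.4344 ≈ 1.434
Degrees of freedom = 2 − 1 = 1; critical value at α = 0.05 is 3.841.
Since 1.434 < 3.841, we fail to reject the null hypothesis — the data are consistent with the 1:1 ratio.

1.434; consistent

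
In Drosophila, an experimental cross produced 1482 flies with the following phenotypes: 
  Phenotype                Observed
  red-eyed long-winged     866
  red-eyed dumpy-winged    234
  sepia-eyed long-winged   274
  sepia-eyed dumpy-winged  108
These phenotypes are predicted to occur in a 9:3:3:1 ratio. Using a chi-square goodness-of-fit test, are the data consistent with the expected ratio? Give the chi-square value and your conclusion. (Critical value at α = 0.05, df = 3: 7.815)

Total ratio parts = 16. Expected numbers out of 1482:
  red-eyed long-winged: 1482 × 9/16 = 833.625
  red-eyed dumpy-winged: 1482 × 3/16 = 277.875
  sepia-eyed long-winged: 1482 × 3/16 = 277.875
  sepia-eyed dumpy-winged: 1482 × 1/16 = 92.625
χ² = Σ (O − E)² / E
  red-eyed long-winged: (866 − 833.625)² / 833.625 = 1.2573
  red-eyed dumpy-winged: (234 − 277.875)² / 277.875 = 6.9276
  sepia-eyed long-winged: (274 − 277.875)² / 277.875 = 0.0540
  sepia-eyed dumpy-winged: (108 − 92.625)² / 92.625 = 2.5521
χ² = 1.2573 + 6.9276 + 0.0540 + 2.5521 = 10.791
Degrees of freedom = 4 − 1 = 3; critical value at α = 0.05 is 7.815.
Since 10.791 > 7.815, we reject the null hypothesis — the data do not fit the 9:3:3:1 ratio.

10.791; not consistent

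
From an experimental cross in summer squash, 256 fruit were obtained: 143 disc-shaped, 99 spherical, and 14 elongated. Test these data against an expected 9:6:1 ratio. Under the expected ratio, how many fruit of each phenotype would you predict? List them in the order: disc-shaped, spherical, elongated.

144, 96, 16

Expected counts for N = 256 under a 9:6:1 ratio (total parts = 16):
  disc-shaped: 256 × 9/16 = 144
  spherical: 256 × 6/16 = 96
  elongated: 256 × 1/16 = 16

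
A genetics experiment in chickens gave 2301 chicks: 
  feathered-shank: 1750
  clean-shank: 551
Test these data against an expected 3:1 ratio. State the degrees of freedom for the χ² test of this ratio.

1

A goodness-of-fit test with 2 phenotype classes has df = 2 − 1 = 1.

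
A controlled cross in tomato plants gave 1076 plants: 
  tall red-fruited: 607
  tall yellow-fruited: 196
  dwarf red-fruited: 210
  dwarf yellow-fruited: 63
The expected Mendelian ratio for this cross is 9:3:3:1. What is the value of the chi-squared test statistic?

The 9:3:3:1 ratio has 16 parts, so with N = 1076 the expected counts are:
  tall red-fruited: 1076 × 9/16 = 605.25
  tall yellow-fruited: 1076 × 3/16 = 201.75
  dwarf red-fruited: 1076 × 3/16 = 201.75
  dwarf yellow-fruited: 1076 × 1/16 = 67.25
χ² = Σ (O − E)² / E
  tall red-fruited: (607 − 605.25)² / 605.25 = 0.0051
  tall yellow-fruited: (196 − 201.75)² / 201.75 = 0.1639
  dwarf red-fruited: (210 − 201.75)² / 201.75 = 0.3374
  dwarf yellow-fruited: (63 − 67.25)² / 67.25 = 0.2686
χ² = 0.0051 + 0.1639 + 0.3374 + 0.2686 = 0.775

0.775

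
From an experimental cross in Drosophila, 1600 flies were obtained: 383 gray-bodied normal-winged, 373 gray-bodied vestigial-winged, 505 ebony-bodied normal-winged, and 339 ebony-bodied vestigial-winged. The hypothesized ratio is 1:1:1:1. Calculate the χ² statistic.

39.410

The 1:1:1:1 ratio has 4 parts, so with N = 1600 the expected counts are:
  gray-bodied normal-winged: 1600 × 1/4 = 400
  gray-bodied vestigial-winged: 1600 × 1/4 = 400
  ebony-bodied normal-winged: 1600 × 1/4 = 400
  ebony-bodied vestigial-winged: 1600 × 1/4 = 400
χ² = Σ (O − E)² / E
  gray-bodied normal-winged: (383 − 400)² / 400 = 0.7225
  gray-bodied vestigial-winged: (373 − 400)² / 400 = 1.8225
  ebony-bodied normal-winged: (505 − 400)² / 400 = 27.5625
  ebony-bodied vestigial-winged: (339 − 400)² / 400 = 9.3025
χ² = 0.7225 + 1.8225 + 27.5625 + 9.3025 = 39.410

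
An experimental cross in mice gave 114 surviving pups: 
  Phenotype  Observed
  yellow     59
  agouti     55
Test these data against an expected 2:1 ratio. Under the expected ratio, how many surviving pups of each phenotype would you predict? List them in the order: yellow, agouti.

76, 38

Under the 2:1 hypothesis (Σ ratio = 3, N = 114):
  yellow: 114 × 2/3 = 76
  agouti: 114 × 1/3 = 38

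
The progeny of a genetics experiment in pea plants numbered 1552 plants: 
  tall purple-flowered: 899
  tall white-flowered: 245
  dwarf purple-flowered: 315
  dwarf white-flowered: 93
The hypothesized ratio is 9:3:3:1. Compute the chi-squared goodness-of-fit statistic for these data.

Under the 9:3:3:1 hypothesis (Σ ratio = 16, N = 1552):
  tall purple-flowered: 1552 × 9/16 = 873
  tall white-flowered: 1552 × 3/16 = 291
  dwarf purple-flowered: 1552 × 3/16 = 291
  dwarf white-flowered: 1552 × 1/16 = 97
χ² = Σ (O − E)² / E
  tall purple-flowered: (899 − 873)² / 873 = 0.7743
  tall white-flowered: (245 − 291)² / 291 = 7.2715
  dwarf purple-flowered: (315 − 291)² / 291 = 1.9794
  dwarf white-flowered: (93 − 97)² / 97 = 0.1649
χ² = 0.7743 + 7.2715 + 1.9794 + 0.1649 = 10.1901 ≈ 10.190

10.190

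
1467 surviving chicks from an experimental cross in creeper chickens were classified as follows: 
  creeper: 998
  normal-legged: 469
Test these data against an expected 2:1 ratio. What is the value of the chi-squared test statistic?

1.227

Expected counts for N = 1467 under a 2:1 ratio (total parts = 3):
  creeper: 1467 × 2/3 = 978
  normal-legged: 1467 × 1/3 = 489
χ² = Σ (O − E)² / E
  creeper: (998 − 978)² / 978 = 0.4090
  normal-legged: (469 − 489)² / 489 = 0.8180
χ² = 0.4090 + 0.8180 = 1.227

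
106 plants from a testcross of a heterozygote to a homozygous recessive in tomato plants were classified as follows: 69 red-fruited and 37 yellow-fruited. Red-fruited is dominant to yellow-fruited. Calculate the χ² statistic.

9.660

A testcross of a heterozygote (Aa × aa) gives a 1:1 phenotypic ratio.
Total ratio parts = 2. Expected numbers out of 106:
  red-fruited: 106 × 1/2 = 53
  yellow-fruited: 106 × 1/2 = 53
χ² = Σ (O − E)² / E
  red-fruited: (69 − 53)² / 53 = 4.8302
  yellow-fruited: (37 − 53)² / 53 = 4.8302
χ² = 4.8302 + 4.8302 = 9.6604 ≈ 9.660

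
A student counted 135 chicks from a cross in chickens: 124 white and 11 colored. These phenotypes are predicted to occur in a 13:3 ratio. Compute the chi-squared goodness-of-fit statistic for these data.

9.960

Expected counts for N = 135 under a 13:3 ratio (total parts = 16):
  white: 135 × 13/16 = 109.6875
  colored: 135 × 3/16 = 25.3125
χ² = Σ (O − E)² / E
  white: (124 − 109.6875)² / 109.6875 = 1.8676
  colored: (11 − 25.3125)² / 25.3125 = 8.0927
χ² = 1.8676 + 8.0927 = 9.9603 ≈ 9.960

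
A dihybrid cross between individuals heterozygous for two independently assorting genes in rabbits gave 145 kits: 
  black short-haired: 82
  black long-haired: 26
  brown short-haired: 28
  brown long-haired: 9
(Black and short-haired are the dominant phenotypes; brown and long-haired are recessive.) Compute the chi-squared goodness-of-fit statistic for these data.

A dihybrid F₂ with independent assortment and complete dominance at both loci gives a 9:3:3:1 phenotypic ratio.
Under the 9:3:3:1 hypothesis (Σ ratio = 16, N = 145):
  black short-haired: 145 × 9/16 = 81.5625
  black long-haired: 145 × 3/16 = 27.1875
  brown short-haired: 145 × 3/16 = 27.1875
  brown long-haired: 145 × 1/16 = 9.0625
χ² = Σ (O − E)² / E
  black short-haired: (82 − 81.5625)² / 81.5625 = 0.0023
  black long-haired: (26 − 27.1875)² / 27.1875 = 0.0519
  brown short-haired: (28 − 27.1875)² / 27.1875 = 0.0243
  brown long-haired: (9 − 9.0625)² / 9.0625 = 0.0004
χ² = 0.0023 + 0.0519 + 0.0243 + 0.0004 = 0.0789 ≈ 0.079

0.079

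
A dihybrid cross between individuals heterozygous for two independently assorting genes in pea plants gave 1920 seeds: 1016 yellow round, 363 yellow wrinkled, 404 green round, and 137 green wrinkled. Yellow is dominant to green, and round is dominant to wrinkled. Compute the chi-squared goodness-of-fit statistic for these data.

11.604

A dihybrid F₂ with independent assortment and complete dominance at both loci gives a 9:3:3:1 phenotypic ratio.
Total ratio parts = 16. Expected numbers out of 1920:
  yellow round: 1920 × 9/16 = 1080
  yellow wrinkled: 1920 × 3/16 = 360
  green round: 1920 × 3/16 = 360
  green wrinkled: 1920 × 1/16 = 120
χ² = Σ (O − E)² / E
  yellow round: (1016 − 1080)² / 1080 = 3.7926
  yellow wrinkled: (363 − 360)² / 360 = 0.0250
  green round: (404 − 360)² / 360 = 5.3778
  green wrinkled: (137 − 120)² / 120 = 2.4083
χ² = 3.7926 + 0.0250 + 5.3778 + 2.4083 = 11.6037 ≈ 11.604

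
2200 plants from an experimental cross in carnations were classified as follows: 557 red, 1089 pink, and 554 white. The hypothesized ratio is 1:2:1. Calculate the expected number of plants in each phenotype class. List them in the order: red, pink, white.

Expected counts for N = 2200 under a 1:2:1 ratio (total parts = 4):
  red: 2200 × 1/4 = 550
  pink: 2200 × 2/4 = 1100
  white: 2200 × 1/4 = 550

550, 1100, 550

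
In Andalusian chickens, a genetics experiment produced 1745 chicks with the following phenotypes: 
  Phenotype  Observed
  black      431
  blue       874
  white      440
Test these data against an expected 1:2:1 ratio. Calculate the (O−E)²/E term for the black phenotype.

0.063

Expected counts for N = 1745 under a 1:2:1 ratio (total parts = 4):
  black: 1745 × 1/4 = 436.25
  blue: 1745 × 2/4 = 872.5
  white: 1745 × 1/4 = 436.25
Contribution of black: (431 − 436.25)² / 436.25 = 0.0632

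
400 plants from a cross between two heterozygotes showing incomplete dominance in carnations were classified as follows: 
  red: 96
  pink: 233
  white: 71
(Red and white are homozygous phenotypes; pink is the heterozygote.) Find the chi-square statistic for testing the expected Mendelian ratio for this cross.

14.015

With incomplete dominance, a heterozygote × heterozygote cross gives a 1:2:1 phenotypic ratio.
Total ratio parts = 4. Expected numbers out of 400:
  red: 400 × 1/4 = 100
  pink: 400 × 2/4 = 200
  white: 400 × 1/4 = 100
χ² = Σ (O − E)² / E
  red: (96 − 100)² / 100 = 0.1600
  pink: (233 − 200)² / 200 = 5.4450
  white: (71 − 100)² / 100 = 8.4100
χ² = 0.1600 + 5.4450 + 8.4100 = 14.015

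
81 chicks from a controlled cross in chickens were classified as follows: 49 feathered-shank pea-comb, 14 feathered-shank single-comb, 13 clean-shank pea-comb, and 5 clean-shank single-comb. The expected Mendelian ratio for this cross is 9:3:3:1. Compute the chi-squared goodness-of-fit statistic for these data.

Expected counts for N = 81 under a 9:3:3:1 ratio (total parts = 16):
  feathered-shank pea-comb: 81 × 9/16 = 45.5625
  feathered-shank single-comb: 81 × 3/16 = 15.1875
  clean-shank pea-comb: 81 × 3/16 = 15.1875
  clean-shank single-comb: 81 × 1/16 = 5.0625
χ² = Σ (O − E)² / E
  feathered-shank pea-comb: (49 − 45.5625)² / 45.5625 = 0.2593
  feathered-shank single-comb: (14 − 15.1875)² / 15.1875 = 0.0928
  clean-shank pea-comb: (13 − 15.1875)² / 15.1875 = 0.3151
  clean-shank single-comb: (5 − 5.0625)² / 5.0625 = 0.0008
χ² = 0.2593 + 0.0928 + 0.3151 + 0.0008 = 0.668

0.668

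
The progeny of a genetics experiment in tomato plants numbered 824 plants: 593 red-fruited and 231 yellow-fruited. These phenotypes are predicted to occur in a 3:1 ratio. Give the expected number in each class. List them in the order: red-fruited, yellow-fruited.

Total ratio parts = 4. Expected numbers out of 824:
  red-fruited: 824 × 3/4 = 618
  yellow-fruited: 824 × 1/4 = 206

618, 206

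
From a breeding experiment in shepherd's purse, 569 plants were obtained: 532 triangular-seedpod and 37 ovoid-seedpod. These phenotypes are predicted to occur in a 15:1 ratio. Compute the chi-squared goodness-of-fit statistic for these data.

Expected counts for N = 569 under a 15:1 ratio (total parts = 16):
  triangular-seedpod: 569 × 15/16 = 533.4375
  ovoid-seedpod: 569 × 1/16 = 35.5625
χ² = Σ (O − E)² / E
  triangular-seedpod: (532 − 533.4375)² / 533.4375 = 0.0039
  ovoid-seedpod: (37 − 35.5625)² / 35.5625 = 0.0581
χ² = 0.0039 + 0.0581 = 0.062

0.062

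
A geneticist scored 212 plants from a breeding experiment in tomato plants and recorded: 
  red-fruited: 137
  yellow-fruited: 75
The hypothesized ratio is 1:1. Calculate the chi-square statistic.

Expected counts for N = 212 under a 1:1 ratio (total parts = 2):
  red-fruited: 212 × 1/2 = 106
  yellow-fruited: 212 × 1/2 = 106
χ² = Σ (O − E)² / E
  red-fruited: (137 − 106)² / 106 = 9.0660
  yellow-fruited: (75 − 106)² / 106 = 9.0660
χ² = 9.0660 + 9.0660 = 18.132

18.132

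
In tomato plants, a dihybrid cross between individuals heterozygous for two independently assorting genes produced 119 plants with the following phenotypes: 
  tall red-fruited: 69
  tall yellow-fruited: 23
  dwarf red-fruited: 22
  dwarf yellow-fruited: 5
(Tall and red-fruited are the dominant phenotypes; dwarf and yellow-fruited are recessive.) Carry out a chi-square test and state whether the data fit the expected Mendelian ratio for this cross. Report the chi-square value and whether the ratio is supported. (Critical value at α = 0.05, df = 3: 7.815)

A dihybrid F₂ with independent assortment and complete dominance at both loci gives a 9:3:3:1 phenotypic ratio.
Expected counts for N = 119 under a 9:3:3:1 ratio (total parts = 16):
  tall red-fruited: 119 × 9/16 = 66.9375
  tall yellow-fruited: 119 × 3/16 = 22.3125
  dwarf red-fruited: 119 × 3/16 = 22.3125
  dwarf yellow-fruited: 119 × 1/16 = 7.4375
χ² = Σ (O − E)² / E
  tall red-fruited: (69 − 66.9375)² / 66.9375 = 0.0636
  tall yellow-fruited: (23 − 22.3125)² / 22.3125 = 0.0212
  dwarf red-fruited: (22 − 22.3125)² / 22.3125 = 0.0044
  dwarf yellow-fruited: (5 − 7.4375)² / 7.4375 = 0.7988
χ² = 0.0636 + 0.0212 + 0.0044 + 0.7988 = 0.888
Degrees of freedom = 4 − 1 = 3; critical value at α = 0.05 is 7.815.
Since 0.888 < 7.815, we fail to reject the null hypothesis — the data are consistent with the 9:3:3:1 ratio.

0.888; consistent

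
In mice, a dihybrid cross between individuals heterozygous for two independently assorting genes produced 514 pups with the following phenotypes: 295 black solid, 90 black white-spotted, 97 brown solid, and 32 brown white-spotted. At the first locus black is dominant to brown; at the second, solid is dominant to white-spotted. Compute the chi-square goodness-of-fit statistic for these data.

A dihybrid F₂ with independent assortment and complete dominance at both loci gives a 9:3:3:1 phenotypic ratio.
Expected counts for N = 514 under a 9:3:3:1 ratio (total parts = 16):
  black solid: 514 × 9/16 = 289.125
  black white-spotted: 514 × 3/16 = 96.375
  brown solid: 514 × 3/16 = 96.375
  brown white-spotted: 514 × 1/16 = 32.125
χ² = Σ (O − E)² / E
  black solid: (295 − 289.125)² / 289.125 = 0.1194
  black white-spotted: (90 − 96.375)² / 96.375 = 0.4217
  brown solid: (97 − 96.375)² / 96.375 = 0.0041
  brown white-spotted: (32 − 32.125)² / 32.125 = 0.0005
χ² = 0.1194 + 0.4217 + 0.0041 + 0.0005 = 0.5457 ≈ 0.546

0.546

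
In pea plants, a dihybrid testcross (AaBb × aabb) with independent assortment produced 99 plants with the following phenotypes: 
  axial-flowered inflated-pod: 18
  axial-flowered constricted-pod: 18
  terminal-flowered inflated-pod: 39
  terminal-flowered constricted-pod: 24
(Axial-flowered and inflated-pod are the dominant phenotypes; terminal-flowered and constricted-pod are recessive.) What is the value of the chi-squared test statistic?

11.909

A dihybrid testcross with independent assortment gives a 1:1:1:1 ratio.
Expected counts for N = 99 under a 1:1:1:1 ratio (total parts = 4):
  axial-flowered inflated-pod: 99 × 1/4 = 24.75
  axial-flowered constricted-pod: 99 × 1/4 = 24.75
  terminal-flowered inflated-pod: 99 × 1/4 = 24.75
  terminal-flowered constricted-pod: 99 × 1/4 = 24.75
χ² = Σ (O − E)² / E
  axial-flowered inflated-pod: (18 − 24.75)² / 24.75 = 1.8409
  axial-flowered constricted-pod: (18 − 24.75)² / 24.75 = 1.8409
  terminal-flowered inflated-pod: (39 − 24.75)² / 24.75 = 8.2045
  terminal-flowered constricted-pod: (24 − 24.75)² / 24.75 = 0.0227
χ² = 1.8409 + 1.8409 + 8.2045 + 0.0227 = 11.909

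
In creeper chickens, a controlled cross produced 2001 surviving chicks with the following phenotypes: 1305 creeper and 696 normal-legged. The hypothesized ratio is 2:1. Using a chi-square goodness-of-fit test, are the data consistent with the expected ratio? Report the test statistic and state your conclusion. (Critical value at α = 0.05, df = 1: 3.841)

1.891; consistent

Total ratio parts = 3. Expected numbers out of 2001:
  creeper: 2001 × 2/3 = 1334
  normal-legged: 2001 × 1/3 = 667
χ² = Σ (O − E)² / E
  creeper: (1305 − 1334)² / 1334 = 0.6304
  normal-legged: (696 − 667)² / 667 = 1.2609
χ² = 0.6304 + 1.2609 = 1.8913 ≈ 1.891
Degrees of freedom = 2 − 1 = 1; critical value at α = 0.05 is 3.841.
Since 1.891 < 3.841, we fail to reject the null hypothesis — the data are consistent with the 2:1 ratio.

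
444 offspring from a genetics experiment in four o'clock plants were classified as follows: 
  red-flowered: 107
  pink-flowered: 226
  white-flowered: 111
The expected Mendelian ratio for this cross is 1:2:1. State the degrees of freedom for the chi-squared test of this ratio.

A goodness-of-fit test with 3 phenotype classes has df = 3 − 1 = 2.

2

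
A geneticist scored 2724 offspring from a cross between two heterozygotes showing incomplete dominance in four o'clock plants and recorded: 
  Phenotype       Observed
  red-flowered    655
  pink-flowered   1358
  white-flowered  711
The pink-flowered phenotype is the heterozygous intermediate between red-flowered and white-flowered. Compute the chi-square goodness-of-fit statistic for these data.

2.326

With incomplete dominance, a heterozygote × heterozygote cross gives a 1:2:1 phenotypic ratio.
Total ratio parts = 4. Expected numbers out of 2724:
  red-flowered: 2724 × 1/4 = 681
  pink-flowered: 2724 × 2/4 = 1362
  white-flowered: 2724 × 1/4 = 681
χ² = Σ (O − E)² / E
  red-flowered: (655 − 681)² / 681 = 0.9927
  pink-flowered: (1358 − 1362)² / 1362 = 0.0117
  white-flowered: (711 − 681)² / 681 = 1.3216
χ² = 0.9927 + 0.0117 + 1.3216 = 2.326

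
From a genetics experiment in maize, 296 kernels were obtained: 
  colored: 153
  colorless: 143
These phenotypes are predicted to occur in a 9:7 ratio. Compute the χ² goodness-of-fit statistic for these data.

2.502

The 9:7 ratio has 16 parts, so with N = 296 the expected counts are:
  colored: 296 × 9/16 = 166.5
  colorless: 296 × 7/16 = 129.5
χ² = Σ (O − E)² / E
  colored: (153 − 166.5)² / 166.5 = 1.0946
  colorless: (143 − 129.5)² / 129.5 = 1.4073
χ² = 1.0946 + 1.4073 = 2.5019 ≈ 2.502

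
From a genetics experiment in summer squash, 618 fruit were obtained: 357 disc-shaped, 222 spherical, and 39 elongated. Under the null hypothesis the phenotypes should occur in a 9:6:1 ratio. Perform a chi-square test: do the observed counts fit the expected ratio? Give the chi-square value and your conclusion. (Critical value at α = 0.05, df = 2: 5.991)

Total ratio parts = 16. Expected numbers out of 618:
  disc-shaped: 618 × 9/16 = 347.625
  spherical: 618 × 6/16 = 231.75
  elongated: 618 × 1/16 = 38.625
χ² = Σ (O − E)² / E
  disc-shaped: (357 − 347.625)² / 347.625 = 0.2528
  spherical: (222 − 231.75)² / 231.75 = 0.4102
  elongated: (39 − 38.625)² / 38.625 = 0.0036
χ² = 0.2528 + 0.4102 + 0.0036 = 0.6666 ≈ 0.667
Degrees of freedom = 3 − 1 = 2; critical value at α = 0.05 is 5.991.
Since 0.667 < 5.991, we fail to reject the null hypothesis — the data are consistent with the 9:6:1 ratio.

0.667; consistent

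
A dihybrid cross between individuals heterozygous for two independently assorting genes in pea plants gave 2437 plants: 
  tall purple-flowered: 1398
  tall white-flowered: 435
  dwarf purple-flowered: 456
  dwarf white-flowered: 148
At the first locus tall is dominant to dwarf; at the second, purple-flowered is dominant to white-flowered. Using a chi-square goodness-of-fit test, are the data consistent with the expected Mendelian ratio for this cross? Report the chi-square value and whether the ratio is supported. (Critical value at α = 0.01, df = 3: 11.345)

A dihybrid F₂ with independent assortment and complete dominance at both loci gives a 9:3:3:1 phenotypic ratio.
Total ratio parts = 16. Expected numbers out of 2437:
  tall purple-flowered: 2437 × 9/16 = 1370.8125
  tall white-flowered: 2437 × 3/16 = 456.9375
  dwarf purple-flowered: 2437 × 3/16 = 456.9375
  dwarf white-flowered: 2437 × 1/16 = 152.3125
χ² = Σ (O − E)² / E
  tall purple-flowered: (1398 − 1370.8125)² / 1370.8125 = 0.5392
  tall white-flowered: (435 − 456.9375)² / 456.9375 = 1.0532
  dwarf purple-flowered: (456 − 456.9375)² / 456.9375 = 0.0019
  dwarf white-flowered: (148 − 152.3125)² / 152.3125 = 0.1221
χ² = 0.5392 + 1.0532 + 0.0019 + 0.1221 = 1.7164 ≈ 1.716
Degrees of freedom = 4 − 1 = 3; critical value at α = 0.01 is 11.345.
Since 1.716 < 11.345, we fail to reject the null hypothesis — the data are consistent with the 9:3:3:1 ratio.

1.716; consistent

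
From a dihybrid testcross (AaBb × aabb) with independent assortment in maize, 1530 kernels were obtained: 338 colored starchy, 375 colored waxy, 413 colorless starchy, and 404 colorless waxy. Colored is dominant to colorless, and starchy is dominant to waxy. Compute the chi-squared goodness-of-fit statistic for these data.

A dihybrid testcross with independent assortment gives a 1:1:1:1 ratio.
Under the 1:1:1:1 hypothesis (Σ ratio = 4, N = 1530):
  colored starchy: 1530 × 1/4 = 382.5
  colored waxy: 1530 × 1/4 = 382.5
  colorless starchy: 1530 × 1/4 = 382.5
  colorless waxy: 1530 × 1/4 = 382.5
χ² = Σ (O − E)² / E
  colored starchy: (338 − 382.5)² / 382.5 = 5.1771
  colored waxy: (375 − 382.5)² / 382.5 = 0.1471
  colorless starchy: (413 − 382.5)² / 382.5 = 2.4320
  colorless waxy: (404 − 382.5)² / 382.5 = 1.2085
χ² = 5.1771 + 0.1471 + 2.4320 + 1.2085 = 8.9647 ≈ 8.965

8.965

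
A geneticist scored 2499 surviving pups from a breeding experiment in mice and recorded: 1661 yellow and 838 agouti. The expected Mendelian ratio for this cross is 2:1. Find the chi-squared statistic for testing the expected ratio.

Under the 2:1 hypothesis (Σ ratio = 3, N = 2499):
  yellow: 2499 × 2/3 = 1666
  agouti: 2499 × 1/3 = 833
χ² = Σ (O − E)² / E
  yellow: (1661 − 1666)² / 1666 = 0.0150
  agouti: (838 − 833)² / 833 = 0.0300
χ² = 0.0150 + 0.0300 = 0.045

0.045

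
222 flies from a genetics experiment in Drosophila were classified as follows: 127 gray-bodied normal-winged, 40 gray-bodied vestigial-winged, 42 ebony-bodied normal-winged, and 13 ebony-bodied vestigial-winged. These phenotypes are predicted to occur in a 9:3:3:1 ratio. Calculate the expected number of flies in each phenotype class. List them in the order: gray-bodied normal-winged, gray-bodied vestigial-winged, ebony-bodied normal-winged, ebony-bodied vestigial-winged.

124.875, 41.625, 41.625, 13.875

Under the 9:3:3:1 hypothesis (Σ ratio = 16, N = 222):
  gray-bodied normal-winged: 222 × 9/16 = 124.875
  gray-bodied vestigial-winged: 222 × 3/16 = 41.625
  ebony-bodied normal-winged: 222 × 3/16 = 41.625
  ebony-bodied vestigial-winged: 222 × 1/16 = 13.875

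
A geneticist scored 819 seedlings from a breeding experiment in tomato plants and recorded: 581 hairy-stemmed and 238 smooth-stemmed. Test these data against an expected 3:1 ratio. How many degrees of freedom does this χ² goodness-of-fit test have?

1

A goodness-of-fit test with 2 phenotype classes has df = 2 − 1 = 1.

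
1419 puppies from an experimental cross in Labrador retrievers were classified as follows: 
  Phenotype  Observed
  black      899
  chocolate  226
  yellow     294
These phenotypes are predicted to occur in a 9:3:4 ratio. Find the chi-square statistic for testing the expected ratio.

Total ratio parts = 16. Expected numbers out of 1419:
  black: 1419 × 9/16 = 798.1875
  chocolate: 1419 × 3/16 = 266.0625
  yellow: 1419 × 4/16 = 354.75
χ² = Σ (O − E)² / E
  black: (899 − 798.1875)² / 798.1875 = 12.7328
  chocolate: (226 − 266.0625)² / 266.0625 = 6.0324
  yellow: (294 − 354.75)² / 354.75 = 10.4033
χ² = 12.7328 + 6.0324 + 10.4033 = 29.1685 ≈ 29.169

29.169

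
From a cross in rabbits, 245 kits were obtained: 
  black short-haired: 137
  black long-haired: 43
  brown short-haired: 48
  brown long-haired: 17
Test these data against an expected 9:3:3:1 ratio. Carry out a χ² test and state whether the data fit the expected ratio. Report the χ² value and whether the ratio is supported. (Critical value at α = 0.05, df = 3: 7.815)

The 9:3:3:1 ratio has 16 parts, so with N = 245 the expected counts are:
  black short-haired: 245 × 9/16 = 137.8125
  black long-haired: 245 × 3/16 = 45.9375
  brown short-haired: 245 × 3/16 = 45.9375
  brown long-haired: 245 × 1/16 = 15.3125
χ² = Σ (O − E)² / E
  black short-haired: (137 − 137.8125)² / 137.8125 = 0.0048
  black long-haired: (43 − 45.9375)² / 45.9375 = 0.1878
  brown short-haired: (48 − 45.9375)² / 45.9375 = 0.0926
  brown long-haired: (17 − 15.3125)² / 15.3125 = 0.1860
χ² = 0.0048 + 0.1878 + 0.0926 + 0.1860 = 0.4712 ≈ 0.471
Degrees of freedom = 4 − 1 = 3; critical value at α = 0.05 is 7.815.
Since 0.471 < 7.815, we fail to reject the null hypothesis — the data are consistent with the 9:3:3:1 ratio.

0.471; consistent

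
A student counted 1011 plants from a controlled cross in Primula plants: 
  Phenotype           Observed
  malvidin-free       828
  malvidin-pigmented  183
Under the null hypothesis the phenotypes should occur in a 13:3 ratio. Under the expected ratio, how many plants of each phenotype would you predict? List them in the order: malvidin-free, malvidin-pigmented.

821.4375, 189.5625

The 13:3 ratio has 16 parts, so with N = 1011 the expected counts are:
  malvidin-free: 1011 × 13/16 = 821.4375
  malvidin-pigmented: 1011 × 3/16 = 189.5625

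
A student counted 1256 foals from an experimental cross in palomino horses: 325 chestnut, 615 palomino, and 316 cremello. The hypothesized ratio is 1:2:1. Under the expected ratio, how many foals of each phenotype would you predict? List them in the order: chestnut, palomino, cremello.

314, 628, 314

The 1:2:1 ratio has 4 parts, so with N = 1256 the expected counts are:
  chestnut: 1256 × 1/4 = 314
  palomino: 1256 × 2/4 = 628
  cremello: 1256 × 1/4 = 314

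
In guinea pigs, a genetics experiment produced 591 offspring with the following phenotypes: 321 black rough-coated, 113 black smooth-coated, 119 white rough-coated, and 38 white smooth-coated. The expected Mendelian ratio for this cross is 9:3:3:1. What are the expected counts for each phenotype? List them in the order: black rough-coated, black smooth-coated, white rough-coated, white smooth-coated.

332.4375, 110.8125, 110.8125, 36.9375

Expected counts for N = 591 under a 9:3:3:1 ratio (total parts = 16):
  black rough-coated: 591 × 9/16 = 332.4375
  black smooth-coated: 591 × 3/16 = 110.8125
  white rough-coated: 591 × 3/16 = 110.8125
  white smooth-coated: 591 × 1/16 = 36.9375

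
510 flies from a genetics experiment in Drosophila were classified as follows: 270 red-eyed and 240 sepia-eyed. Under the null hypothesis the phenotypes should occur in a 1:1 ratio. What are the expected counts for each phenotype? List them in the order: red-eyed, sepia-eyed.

255, 255

Expected counts for N = 510 under a 1:1 ratio (total parts = 2):
  red-eyed: 510 × 1/2 = 255
  sepia-eyed: 510 × 1/2 = 255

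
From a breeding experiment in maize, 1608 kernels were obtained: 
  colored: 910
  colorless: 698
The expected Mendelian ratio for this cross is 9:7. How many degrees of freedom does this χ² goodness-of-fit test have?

A goodness-of-fit test with 2 phenotype classes has df = 2 − 1 = 1.

1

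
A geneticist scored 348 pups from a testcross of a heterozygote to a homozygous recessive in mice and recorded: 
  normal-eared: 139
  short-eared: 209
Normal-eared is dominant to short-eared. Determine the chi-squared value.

14.080

A testcross of a heterozygote (Aa × aa) gives a 1:1 phenotypic ratio.
Expected counts for N = 348 under a 1:1 ratio (total parts = 2):
  normal-eared: 348 × 1/2 = 174
  short-eared: 348 × 1/2 = 174
χ² = Σ (O − E)² / E
  normal-eared: (139 − 174)² / 174 = 7.0402
  short-eared: (209 − 174)² / 174 = 7.0402
χ² = 7.0402 + 7.0402 = 14.0804 ≈ 14.080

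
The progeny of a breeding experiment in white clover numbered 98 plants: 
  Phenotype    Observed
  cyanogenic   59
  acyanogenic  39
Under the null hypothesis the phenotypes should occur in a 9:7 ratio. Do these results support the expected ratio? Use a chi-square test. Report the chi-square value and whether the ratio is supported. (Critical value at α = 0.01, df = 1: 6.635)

Expected counts for N = 98 under a 9:7 ratio (total parts = 16):
  cyanogenic: 98 × 9/16 = 55.125
  acyanogenic: 98 × 7/16 = 42.875
χ² = Σ (O − E)² / E
  cyanogenic: (59 − 55.125)² / 55.125 = 0.2724
  acyanogenic: (39 − 42.875)² / 42.875 = 0.3502
χ² = 0.2724 + 0.3502 = 0.6226 ≈ 0.623
Degrees of freedom = 2 − 1 = 1; critical value at α = 0.01 is 6.635.
Since 0.623 < 6.635, we fail to reject the null hypothesis — the data are consistent with the 9:7 ratio.

0.623; consistent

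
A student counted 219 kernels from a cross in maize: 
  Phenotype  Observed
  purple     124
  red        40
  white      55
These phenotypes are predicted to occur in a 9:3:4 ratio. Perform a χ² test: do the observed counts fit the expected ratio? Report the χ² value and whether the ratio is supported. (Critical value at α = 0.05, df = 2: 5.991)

Under the 9:3:4 hypothesis (Σ ratio = 16, N = 219):
  purple: 219 × 9/16 = 123.1875
  red: 219 × 3/16 = 41.0625
  white: 219 × 4/16 = 54.75
χ² = Σ (O − E)² / E
  purple: (124 − 123.1875)² / 123.1875 = 0.0054
  red: (40 − 41.0625)² / 41.0625 = 0.0275
  white: (55 − 54.75)² / 54.75 = 0.0011
χ² = 0.0054 + 0.0275 + 0.0011 = 0.034
Degrees of freedom = 3 − 1 = 2; critical value at α = 0.05 is 5.991.
Since 0.034 < 5.991, we fail to reject the null hypothesis — the data are consistent with the 9:3:4 ratio.

0.034; consistent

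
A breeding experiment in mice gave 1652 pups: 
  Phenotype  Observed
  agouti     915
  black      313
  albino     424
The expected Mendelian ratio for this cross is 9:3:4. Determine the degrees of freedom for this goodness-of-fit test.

A goodness-of-fit test with 3 phenotype classes has df = 3 − 1 = 2.

2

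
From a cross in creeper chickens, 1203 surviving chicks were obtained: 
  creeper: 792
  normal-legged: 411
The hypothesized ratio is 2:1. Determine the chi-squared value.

0.374

Under the 2:1 hypothesis (Σ ratio = 3, N = 1203):
  creeper: 1203 × 2/3 = 802
  normal-legged: 1203 × 1/3 = 401
χ² = Σ (O − E)² / E
  creeper: (792 − 802)² / 802 = 0.1247
  normal-legged: (411 − 401)² / 401 = 0.2494
χ² = 0.1247 + 0.2494 = 0.3741 ≈ 0.374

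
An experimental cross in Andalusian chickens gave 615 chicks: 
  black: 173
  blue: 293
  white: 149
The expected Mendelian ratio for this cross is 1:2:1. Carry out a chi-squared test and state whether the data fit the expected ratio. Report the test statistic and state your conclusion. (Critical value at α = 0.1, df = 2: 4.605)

3.241; consistent

Total ratio parts = 4. Expected numbers out of 615:
  black: 615 × 1/4 = 153.75
  blue: 615 × 2/4 = 307.5
  white: 615 × 1/4 = 153.75
χ² = Σ (O − E)² / E
  black: (173 − 153.75)² / 153.75 = 2.4102
  blue: (293 − 307.5)² / 307.5 = 0.6837
  white: (149 − 153.75)² / 153.75 = 0.1467
χ² = 2.4102 + 0.6837 + 0.1467 = 3.2406 ≈ 3.241
Degrees of freedom = 3 − 1 = 2; critical value at α = 0.1 is 4.605.
Since 3.241 < 4.605, we fail to reject the null hypothesis — the data are consistent with the 1:2:1 ratio.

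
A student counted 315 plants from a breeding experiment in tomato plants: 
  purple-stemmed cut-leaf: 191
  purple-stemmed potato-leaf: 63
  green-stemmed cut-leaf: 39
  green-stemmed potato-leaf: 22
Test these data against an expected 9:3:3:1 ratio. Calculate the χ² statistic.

Expected counts for N = 315 under a 9:3:3:1 ratio (total parts = 16):
  purple-stemmed cut-leaf: 315 × 9/16 = 177.1875
  purple-stemmed potato-leaf: 315 × 3/16 = 59.0625
  green-stemmed cut-leaf: 315 × 3/16 = 59.0625
  green-stemmed potato-leaf: 315 × 1/16 = 19.6875
χ² = Σ (O − E)² / E
  purple-stemmed cut-leaf: (191 − 177.1875)² / 177.1875 = 1.0767
  purple-stemmed potato-leaf: (63 − 59.0625)² / 59.0625 = 0.2625
  green-stemmed cut-leaf: (39 − 59.0625)² / 59.0625 = 6.8149
  green-stemmed potato-leaf: (22 − 19.6875)² / 19.6875 = 0.2716
χ² = 1.0767 + 0.2625 + 6.8149 + 0.2716 = 8.4257 ≈ 8.426

8.426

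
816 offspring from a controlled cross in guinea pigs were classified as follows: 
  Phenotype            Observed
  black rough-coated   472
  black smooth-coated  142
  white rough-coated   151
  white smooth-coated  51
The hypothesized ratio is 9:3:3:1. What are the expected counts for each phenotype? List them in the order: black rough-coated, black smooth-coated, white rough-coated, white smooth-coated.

459, 153, 153, 51

Under the 9:3:3:1 hypothesis (Σ ratio = 16, N = 816):
  black rough-coated: 816 × 9/16 = 459
  black smooth-coated: 816 × 3/16 = 153
  white rough-coated: 816 × 3/16 = 153
  white smooth-coated: 816 × 1/16 = 51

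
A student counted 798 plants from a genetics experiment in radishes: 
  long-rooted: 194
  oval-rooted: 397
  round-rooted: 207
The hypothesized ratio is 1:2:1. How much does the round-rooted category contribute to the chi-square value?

Expected counts for N = 798 under a 1:2:1 ratio (total parts = 4):
  long-rooted: 798 × 1/4 = 199.5
  oval-rooted: 798 × 2/4 = 399
  round-rooted: 798 × 1/4 = 199.5
Contribution of round-rooted: (207 − 199.5)² / 199.5 = 0.2820

0.282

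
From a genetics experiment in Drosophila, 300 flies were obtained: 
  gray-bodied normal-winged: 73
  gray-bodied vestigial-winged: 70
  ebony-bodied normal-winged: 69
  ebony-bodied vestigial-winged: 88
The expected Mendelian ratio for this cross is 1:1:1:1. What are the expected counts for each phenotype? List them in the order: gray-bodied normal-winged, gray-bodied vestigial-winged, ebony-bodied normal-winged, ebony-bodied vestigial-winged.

Expected counts for N = 300 under a 1:1:1:1 ratio (total parts = 4):
  gray-bodied normal-winged: 300 × 1/4 = 75
  gray-bodied vestigial-winged: 300 × 1/4 = 75
  ebony-bodied normal-winged: 300 × 1/4 = 75
  ebony-bodied vestigial-winged: 300 × 1/4 = 75

75, 75, 75, 75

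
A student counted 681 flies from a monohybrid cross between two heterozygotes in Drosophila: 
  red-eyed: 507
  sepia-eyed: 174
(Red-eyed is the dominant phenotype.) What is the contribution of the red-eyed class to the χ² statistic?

For a monohybrid cross between heterozygotes with complete dominance, the expected phenotypic ratio is 3:1.
The 3:1 ratio has 4 parts, so with N = 681 the expected counts are:
  red-eyed: 681 × 3/4 = 510.75
  sepia-eyed: 681 × 1/4 = 170.25
Contribution of red-eyed: (507 − 510.75)² / 510.75 = 0.0275

0.028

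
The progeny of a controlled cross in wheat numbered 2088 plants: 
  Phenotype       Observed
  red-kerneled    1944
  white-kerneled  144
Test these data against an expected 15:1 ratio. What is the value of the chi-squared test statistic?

1.490

The 15:1 ratio has 16 parts, so with N = 2088 the expected counts are:
  red-kerneled: 2088 × 15/16 = 1957.5
  white-kerneled: 2088 × 1/16 = 130.5
χ² = Σ (O − E)² / E
  red-kerneled: (1944 − 1957.5)² / 1957.5 = 0.0931
  white-kerneled: (144 − 130.5)² / 130.5 = 1.3966
χ² = 0.0931 + 1.3966 = 1.4897 ≈ 1.490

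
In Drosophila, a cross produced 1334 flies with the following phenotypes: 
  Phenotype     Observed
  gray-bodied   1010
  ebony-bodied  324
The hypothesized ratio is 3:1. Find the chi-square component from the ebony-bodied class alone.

The 3:1 ratio has 4 parts, so with N = 1334 the expected counts are:
  gray-bodied: 1334 × 3/4 = 1000.5
  ebony-bodied: 1334 × 1/4 = 333.5
Contribution of ebony-bodied: (324 − 333.5)² / 333.5 = 0.2706

0.271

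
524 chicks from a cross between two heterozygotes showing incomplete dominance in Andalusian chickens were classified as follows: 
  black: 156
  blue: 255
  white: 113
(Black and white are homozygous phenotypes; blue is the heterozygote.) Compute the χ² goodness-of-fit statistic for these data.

With incomplete dominance, a heterozygote × heterozygote cross gives a 1:2:1 phenotypic ratio.
Total ratio parts = 4. Expected numbers out of 524:
  black: 524 × 1/4 = 131
  blue: 524 × 2/4 = 262
  white: 524 × 1/4 = 131
χ² = Σ (O − E)² / E
  black: (156 − 131)² / 131 = 4.7710
  blue: (255 − 262)² / 262 = 0.1870
  white: (113 − 131)² / 131 = 2.4733
χ² = 4.7710 + 0.1870 + 2.4733 = 7.4313 ≈ 7.431

7.431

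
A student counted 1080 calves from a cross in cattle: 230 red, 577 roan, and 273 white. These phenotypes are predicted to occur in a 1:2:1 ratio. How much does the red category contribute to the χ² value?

5.926

The 1:2:1 ratio has 4 parts, so with N = 1080 the expected counts are:
  red: 1080 × 1/4 = 270
  roan: 1080 × 2/4 = 540
  white: 1080 × 1/4 = 270
Contribution of red: (230 − 270)² / 270 = 5.9259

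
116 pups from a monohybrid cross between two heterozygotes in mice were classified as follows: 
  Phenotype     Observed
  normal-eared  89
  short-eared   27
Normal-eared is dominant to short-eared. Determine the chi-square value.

For a monohybrid cross between heterozygotes with complete dominance, the expected phenotypic ratio is 3:1.
Total ratio parts = 4. Expected numbers out of 116:
  normal-eared: 116 × 3/4 = 87
  short-eared: 116 × 1/4 = 29
χ² = Σ (O − E)² / E
  normal-eared: (89 − 87)² / 87 = 0.0460
  short-eared: (27 − 29)² / 29 = 0.1379
χ² = 0.0460 + 0.1379 = 0.1839 ≈ 0.184

0.184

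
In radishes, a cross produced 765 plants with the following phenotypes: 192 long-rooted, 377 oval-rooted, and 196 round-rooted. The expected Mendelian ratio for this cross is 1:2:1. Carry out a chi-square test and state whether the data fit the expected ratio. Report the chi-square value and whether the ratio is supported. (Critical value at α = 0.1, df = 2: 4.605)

Total ratio parts = 4. Expected numbers out of 765:
  long-rooted: 765 × 1/4 = 191.25
  oval-rooted: 765 × 2/4 = 382.5
  round-rooted: 765 × 1/4 = 191.25
χ² = Σ (O − E)² / E
  long-rooted: (192 − 191.25)² / 191.25 = 0.0029
  oval-rooted: (377 − 382.5)² / 382.5 = 0.0791
  round-rooted: (196 − 191.25)² / 191.25 = 0.1180
χ² = 0.0029 + 0.0791 + 0.1180 = 0.200
Degrees of freedom = 3 − 1 = 2; critical value at α = 0.1 is 4.605.
Since 0.200 < 4.605, we fail to reject the null hypothesis — the data are consistent with the 1:2:1 ratio.

0.200; consistent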